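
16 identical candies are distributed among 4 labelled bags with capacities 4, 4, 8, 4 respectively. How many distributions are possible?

35

Ignoring the caps, the number of non-negative solutions to x_1+…+x_4 = 16 is C(19,3) = 969.
Subtract solutions that violate a single cap (substitute x_i' = x_i − (cap_i+1)): x_1 ≥ 5 gives C(14,3) = 364; x_2 ≥ 5 gives C(14,3) = 364; x_3 ≥ 9 gives C(10,3) = 120; x_4 ≥ 5 gives C(14,3) = 364. Together 1212.
Add back pairs where two caps are both exceeded: 84 + 10 + 84 + 10 + 84 + 10 = 282.
Subtract triples: 0 + 4 + 0 + 0 = 4.
By inclusion–exclusion the count is 969 − 1212 + 282 − 4 = 35.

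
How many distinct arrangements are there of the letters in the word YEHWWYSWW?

7560

The 9 letters of YEHWWYSWW have repeats: W appearing 4 times and Y appearing twice.
Dividing 9! = 362880 by 4!·2! = 48 for the repeated letters gives 7560.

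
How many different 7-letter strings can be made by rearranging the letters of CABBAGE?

CABBAGE has 7 letters with A appearing twice and B appearing twice.
The number of distinct arrangements is 7!/(2!·2!) = 5040/4 = 1260.

1260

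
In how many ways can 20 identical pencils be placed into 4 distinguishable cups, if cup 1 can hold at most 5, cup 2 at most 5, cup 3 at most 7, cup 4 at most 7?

Without the upper bounds there are C(23,3) = 1771 ways to split 20 among 4 cups.
Subtract solutions that violate a single cap (substitute x_i' = x_i − (cap_i+1)): x_1 ≥ 6 gives C(17,3) = 680; x_2 ≥ 6 gives C(17,3) = 680; x_3 ≥ 8 gives C(15,3) = 455; x_4 ≥ 8 gives C(15,3) = 455. Together 2270.
Add back pairs where two caps are both exceeded: 165 + 84 + 84 + 84 + 84 + 35 = 536.
Subtract triples: 1 + 1 + 0 + 0 = 2.
By inclusion–exclusion the count is 1771 − 2270 + 536 − 2 = 35.

35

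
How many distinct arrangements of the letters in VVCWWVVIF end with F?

With the last slot taken by F, it remains to arrange the other 8 letters (VVCWWVVI).
Those 8 letters have V appearing 4 times and W appearing twice, giving (8)!/(4!·2!) = 840.

840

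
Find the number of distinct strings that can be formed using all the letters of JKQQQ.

Letter multiplicities in JKQQQ: J×1, K×1, Q×3.
Dividing 5! = 120 by 3! = 6 for the repeated letters gives 20.

20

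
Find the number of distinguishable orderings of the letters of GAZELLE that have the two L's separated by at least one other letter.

900

Total arrangements of GAZELLE: 7!/(2!·2!) = 1260.
Arrangements with the L's together: treat LL as one letter, giving (6)!/(2!) = 360.
Subtracting, 1260 − 360 = 900 arrangements keep the L's apart.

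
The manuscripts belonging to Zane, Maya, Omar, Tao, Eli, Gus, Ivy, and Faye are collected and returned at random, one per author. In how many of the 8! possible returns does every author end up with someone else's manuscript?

This is the derangement count D_8: permutations of 8 items with no fixed point.
By inclusion–exclusion this is Σ_{j=0}^{8} (−1)^j C(8,j)·(8−j)!.
Computing: 40320 − 40320 + 20160 − 6720 + 1680 − 336 + 56 − 8 + 1 = 14833.

14833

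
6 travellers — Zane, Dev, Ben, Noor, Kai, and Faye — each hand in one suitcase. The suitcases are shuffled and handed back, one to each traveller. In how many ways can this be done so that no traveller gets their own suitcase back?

265

This is the derangement count D_6: permutations of 6 items with no fixed point.
By inclusion–exclusion this is Σ_{j=0}^{6} (−1)^j C(6,j)·(6−j)!.
Computing: 720 − 720 + 360 − 120 + 30 − 6 + 1 = 265.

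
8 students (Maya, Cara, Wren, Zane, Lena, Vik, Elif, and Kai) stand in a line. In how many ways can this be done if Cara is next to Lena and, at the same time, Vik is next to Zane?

Treat {Cara,Lena} as one block (2 orders) and {Vik,Zane} as another (2 orders).
That leaves 6 units to arrange: 2 × 2 × 6! = 4 × 720 = 2880.

2880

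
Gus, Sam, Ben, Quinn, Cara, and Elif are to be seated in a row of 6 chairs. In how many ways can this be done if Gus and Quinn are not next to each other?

Of the 6! = 720 arrangements, those with Gus and Quinn adjacent number 2 × 5! = 240 (treat the pair as a block with 2 internal orders).
Complementary counting: 720 − 240 = 480.

480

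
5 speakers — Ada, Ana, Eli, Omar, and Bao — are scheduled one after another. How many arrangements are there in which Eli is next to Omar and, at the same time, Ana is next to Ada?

24

Treat {Eli,Omar} as one block (2 orders) and {Ana,Ada} as another (2 orders).
That leaves 3 units to arrange: 2 × 2 × 3! = 4 × 6 = 24.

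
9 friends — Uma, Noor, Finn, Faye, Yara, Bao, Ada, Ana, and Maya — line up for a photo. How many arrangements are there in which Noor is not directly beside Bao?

282240

Of the 9! = 362880 arrangements, those with Noor and Bao adjacent number 2 × 8! = 80640 (treat the pair as a block with 2 internal orders).
Complementary counting: 362880 − 80640 = 282240.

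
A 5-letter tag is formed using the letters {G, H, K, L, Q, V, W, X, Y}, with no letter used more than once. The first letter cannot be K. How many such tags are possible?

The first letter has 9−1 = 8 choices (anything except K).
The remaining 4 letters are filled from the other 8 symbols without repetition: 8 × 7 × 6 × 5 = 1680.
Total: 8 × 1680 = 13440.

13440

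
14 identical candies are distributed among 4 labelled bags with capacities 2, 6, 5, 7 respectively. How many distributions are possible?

63

Without the upper bounds there are C(17,3) = 680 ways to split 14 among 4 bags.
Subtract solutions that violate a single cap (substitute x_i' = x_i − (cap_i+1)): x_1 ≥ 3 gives C(14,3) = 364; x_2 ≥ 7 gives C(10,3) = 120; x_3 ≥ 6 gives C(11,3) = 165; x_4 ≥ 8 gives C(9,3) = 84. Together 733.
Add back pairs where two caps are both exceeded: 35 + 56 + 20 + 4 + 0 + 1 = 116.
By inclusion–exclusion the count is 680 − 733 + 116 = 63.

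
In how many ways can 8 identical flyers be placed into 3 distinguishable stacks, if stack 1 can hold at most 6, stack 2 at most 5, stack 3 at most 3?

21

By stars and bars, unrestricted non-negative solutions to x_1+…+x_3 = 8 number C(8+2,2) = 45.
Subtract solutions that violate a single cap (substitute x_i' = x_i − (cap_i+1)): x_1 ≥ 7 gives C(3,2) = 3; x_2 ≥ 6 gives C(4,2) = 6; x_3 ≥ 4 gives C(6,2) = 15. Together 24.
No two caps can be exceeded simultaneously, so the pair terms are all 0.
By inclusion–exclusion the count is 45 − 24 + 0 = 21.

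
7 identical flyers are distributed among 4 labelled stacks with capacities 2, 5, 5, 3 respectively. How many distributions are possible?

58

Without the upper bounds there are C(10,3) = 120 ways to split 7 among 4 stacks.
Subtract solutions that violate a single cap (substitute x_i' = x_i − (cap_i+1)): x_1 ≥ 3 gives C(7,3) = 35; x_2 ≥ 6 gives C(4,3) = 4; x_3 ≥ 6 gives C(4,3) = 4; x_4 ≥ 4 gives C(6,3) = 20. Together 63.
Add back pairs where two caps are both exceeded: 0 + 0 + 1 + 0 + 0 + 0 = 1.
By inclusion–exclusion the count is 120 − 63 + 1 = 58.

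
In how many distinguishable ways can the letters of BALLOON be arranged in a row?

The 7 letters of BALLOON have repeats: L appearing twice and O appearing twice.
The number of distinct arrangements is 7!/(2!·2!) = 5040/4 = 1260.

1260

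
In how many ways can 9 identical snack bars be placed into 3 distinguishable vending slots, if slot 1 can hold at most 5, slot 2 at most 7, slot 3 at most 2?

15

Without the upper bounds there are C(11,2) = 55 ways to split 9 among 3 vending slots.
Subtract solutions that violate a single cap (substitute x_i' = x_i − (cap_i+1)): x_1 ≥ 6 gives C(5,2) = 10; x_2 ≥ 8 gives C(3,2) = 3; x_3 ≥ 3 gives C(8,2) = 28. Together 41.
Add back pairs where two caps are both exceeded: 0 + 1 + 0 = 1.
By inclusion–exclusion the count is 55 − 41 + 1 = 15.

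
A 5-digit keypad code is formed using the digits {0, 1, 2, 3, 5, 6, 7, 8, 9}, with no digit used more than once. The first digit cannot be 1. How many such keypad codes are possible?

The first digit has 9−1 = 8 choices (anything except 1).
The remaining 4 digits are filled from the other 8 symbols without repetition: 8 × 7 × 6 × 5 = 1680.
Total: 8 × 1680 = 13440.

13440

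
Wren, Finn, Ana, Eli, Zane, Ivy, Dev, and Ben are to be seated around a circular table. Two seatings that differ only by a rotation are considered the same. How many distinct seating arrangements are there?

5040

Seat Wren anywhere (absorbing the rotational symmetry), then permute the other 7: (7)! = 5040.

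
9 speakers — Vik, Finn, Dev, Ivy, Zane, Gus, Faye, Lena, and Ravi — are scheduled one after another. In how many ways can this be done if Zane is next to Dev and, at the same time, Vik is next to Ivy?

Treat {Zane,Dev} as one block (2 orders) and {Vik,Ivy} as another (2 orders).
That leaves 7 units to arrange: 2 × 2 × 7! = 4 × 5040 = 20160.

20160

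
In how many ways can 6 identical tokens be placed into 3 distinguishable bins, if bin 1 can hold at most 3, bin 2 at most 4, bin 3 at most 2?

Without the upper bounds there are C(8,2) = 28 ways to split 6 among 3 bins.
Subtract solutions that violate a single cap (substitute x_i' = x_i − (cap_i+1)): x_1 ≥ 4 gives C(4,2) = 6; x_2 ≥ 5 gives C(3,2) = 3; x_3 ≥ 3 gives C(5,2) = 10. Together 19.
No two caps can be exceeded simultaneously, so the pair terms are all 0.
By inclusion–exclusion the count is 28 − 19 + 0 = 9.

9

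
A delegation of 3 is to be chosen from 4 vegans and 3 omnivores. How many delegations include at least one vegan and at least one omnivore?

With no constraint there are C(7,3) = 35 possible selections.
Subtract selections that omit an entire group: no vegans → C(3,3) = 1; no omnivores → C(4,3) = 4.
Both groups omitted at once is impossible, so 35 − 5 = 30.

30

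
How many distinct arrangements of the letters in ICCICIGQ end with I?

420

With the last slot taken by I, it remains to arrange the other 7 letters (CCICIGQ).
Those 7 letters have C appearing 3 times and I appearing twice, giving (7)!/(3!·2!) = 420.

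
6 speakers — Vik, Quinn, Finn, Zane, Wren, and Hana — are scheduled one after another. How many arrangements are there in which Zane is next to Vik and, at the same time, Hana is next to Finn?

96

Treat {Zane,Vik} as one block (2 orders) and {Hana,Finn} as another (2 orders).
That leaves 4 units to arrange: 2 × 2 × 4! = 4 × 24 = 96.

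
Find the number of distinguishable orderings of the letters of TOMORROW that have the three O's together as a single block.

360

Treat the 3 copies of O as a single block. The multiset to arrange is then {OOO, M, R, R, T, W}, 6 items in all.
That gives (6)!/(2!) = 360 arrangements.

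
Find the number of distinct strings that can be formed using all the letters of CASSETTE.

5040

Letter multiplicities in CASSETTE: A×1, C×1, E×2, S×2, T×2.
So there are 8! / (2!·2!·2!) = 5040 distinguishable arrangements.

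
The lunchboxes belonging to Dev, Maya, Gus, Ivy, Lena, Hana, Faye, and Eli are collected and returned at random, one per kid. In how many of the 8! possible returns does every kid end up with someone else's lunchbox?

14833

Let Aᵢ be the assignments in which kid i gets their own lunchbox. We want the size of the complement of A₁∪…∪A_8.
By inclusion–exclusion this is Σ_{j=0}^{8} (−1)^j C(8,j)·(8−j)!.
Computing: 40320 − 40320 + 20160 − 6720 + 1680 − 336 + 56 − 8 + 1 = 14833.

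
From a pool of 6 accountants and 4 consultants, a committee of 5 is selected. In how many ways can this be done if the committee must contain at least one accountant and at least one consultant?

With no constraint there are C(10,5) = 252 possible selections.
Subtract selections that omit an entire group: no accountants → C(4,5) = 0; no consultants → C(6,5) = 6.
Both groups omitted at once is impossible, so 252 − 6 = 246.

246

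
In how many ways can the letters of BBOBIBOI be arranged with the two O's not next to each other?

315

There are 8!/(4!·2!·2!) = 420 arrangements of BBOBIBOI in total.
If the two O's are adjacent, glue them into one block, leaving 7 items to arrange: (7)!/(4!·2!) = 105 ways.
Subtracting, 420 − 105 = 315 arrangements keep the O's apart.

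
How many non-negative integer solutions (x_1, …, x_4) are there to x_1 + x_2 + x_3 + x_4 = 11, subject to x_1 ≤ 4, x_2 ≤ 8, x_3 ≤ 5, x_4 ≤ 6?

180

Ignoring the caps, the number of non-negative solutions to x_1+…+x_4 = 11 is C(14,3) = 364.
Subtract solutions that violate a single cap (substitute x_i' = x_i − (cap_i+1)): x_1 ≥ 5 gives C(9,3) = 84; x_2 ≥ 9 gives C(5,3) = 10; x_3 ≥ 6 gives C(8,3) = 56; x_4 ≥ 7 gives C(7,3) = 35. Together 185.
Add back pairs where two caps are both exceeded: 0 + 1 + 0 + 0 + 0 + 0 = 1.
By inclusion–exclusion the count is 364 − 185 + 1 = 180.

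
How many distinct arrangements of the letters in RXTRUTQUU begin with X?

With the first slot taken by X, it remains to arrange the other 8 letters (RTRUTQUU).
Those 8 letters have R appearing twice, T appearing twice, and U appearing 3 times, giving (8)!/(3!·2!·2!) = 1680.

1680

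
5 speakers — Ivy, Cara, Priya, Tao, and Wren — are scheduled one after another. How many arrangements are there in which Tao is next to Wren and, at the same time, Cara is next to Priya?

24

Treat {Tao,Wren} as one block (2 orders) and {Cara,Priya} as another (2 orders).
That leaves 3 units to arrange: 2 × 2 × 3! = 4 × 6 = 24.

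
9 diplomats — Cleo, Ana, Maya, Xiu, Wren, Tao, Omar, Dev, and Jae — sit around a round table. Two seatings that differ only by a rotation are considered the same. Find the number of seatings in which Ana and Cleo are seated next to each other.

10080

Treat {Ana, Cleo} as one unit (2 internal orders) and seat the resulting 8 units around the table: (7)! circular arrangements.
So 2 × (7)! = 2 × 5040 = 10080.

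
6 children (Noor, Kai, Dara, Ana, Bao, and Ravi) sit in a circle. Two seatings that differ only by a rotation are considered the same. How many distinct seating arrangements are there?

Fix one person's seat to break rotational symmetry; the remaining 5 people can be arranged in (5)! = 120 ways.

120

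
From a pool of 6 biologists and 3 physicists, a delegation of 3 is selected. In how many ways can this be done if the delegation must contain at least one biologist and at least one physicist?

With no constraint there are C(9,3) = 84 possible selections.
Selections missing a whole group: no biologists → C(3,3) = 1; no physicists → C(6,3) = 20.
Both groups omitted at once is impossible, so 84 − 21 = 63.

63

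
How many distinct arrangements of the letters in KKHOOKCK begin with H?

Fix H in the first position and arrange the remaining 7 letters.
Those 7 letters have K appearing 4 times and O appearing twice, giving (7)!/(4!·2!) = 105.

105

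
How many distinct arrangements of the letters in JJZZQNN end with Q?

90

Fix Q in the last position and arrange the remaining 6 letters.
Those 6 letters have J appearing twice, N appearing twice, and Z appearing twice, giving (6)!/(2!·2!·2!) = 90.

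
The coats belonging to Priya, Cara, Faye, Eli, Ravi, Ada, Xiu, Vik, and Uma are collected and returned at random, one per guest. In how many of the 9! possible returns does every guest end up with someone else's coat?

133496

This is the derangement count D_9: permutations of 9 items with no fixed point.
By inclusion–exclusion this is Σ_{j=0}^{9} (−1)^j C(9,j)·(9−j)!.
Computing: 362880 − 362880 + 181440 − 60480 + 15120 − 3024 + 504 − 72 + 9 − 1 = 133496.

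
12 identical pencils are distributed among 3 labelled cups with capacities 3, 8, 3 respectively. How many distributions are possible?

Without the upper bounds there are C(14,2) = 91 ways to split 12 among 3 cups.
Subtract solutions that violate a single cap (substitute x_i' = x_i − (cap_i+1)): x_1 ≥ 4 gives C(10,2) = 45; x_2 ≥ 9 gives C(5,2) = 10; x_3 ≥ 4 gives C(10,2) = 45. Together 100.
Add back pairs where two caps are both exceeded: 0 + 15 + 0 = 15.
By inclusion–exclusion the count is 91 − 100 + 15 = 6.

6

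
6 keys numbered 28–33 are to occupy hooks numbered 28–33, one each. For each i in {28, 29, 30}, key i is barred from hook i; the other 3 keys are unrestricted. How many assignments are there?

Let Aᵢ (for i ∈ {28, 29, 30}) be the placements that put key i in its forbidden hook. Any j of these fix j positions, leaving (6−j)! ways to fill the rest, and there are C(3,j) ways to pick which j.
By inclusion–exclusion, the number of valid placements is Σ_{j=0}^{3} (−1)^j C(3,j)·(6−j)!.
Computing: 720 − 360 + 72 − 6 = 426.

426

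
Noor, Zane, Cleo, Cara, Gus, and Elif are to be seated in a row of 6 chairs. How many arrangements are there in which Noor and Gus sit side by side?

Glue Noor and Gus into one block (2 internal orders), leaving 5 units to arrange in a row.
That gives 2 × 5! = 2 × 120 = 240.

240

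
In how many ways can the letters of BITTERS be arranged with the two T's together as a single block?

720

Treat the 2 copies of T as a single block. The multiset to arrange is then {TT, B, E, I, R, S}, 6 items in all.
All 6 items are distinct, so there are (6)! = 720 arrangements.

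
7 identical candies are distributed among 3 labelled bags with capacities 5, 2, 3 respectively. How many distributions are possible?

Without the upper bounds there are C(9,2) = 36 ways to split 7 among 3 bags.
Subtract solutions that violate a single cap (substitute x_i' = x_i − (cap_i+1)): x_1 ≥ 6 gives C(3,2) = 3; x_2 ≥ 3 gives C(6,2) = 15; x_3 ≥ 4 gives C(5,2) = 10. Together 28.
Add back pairs where two caps are both exceeded: 0 + 0 + 1 = 1.
By inclusion–exclusion the count is 36 − 28 + 1 = 9.

9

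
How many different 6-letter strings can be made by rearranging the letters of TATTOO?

60

Letter multiplicities in TATTOO: A×1, O×2, T×3.
Dividing 6! = 720 by 3!·2! = 12 for the repeated letters gives 60.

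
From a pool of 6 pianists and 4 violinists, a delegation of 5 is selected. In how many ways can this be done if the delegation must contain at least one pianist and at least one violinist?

246

Total 5-person selections from all 10: C(10,5) = 252.
Selections missing a whole group: no pianists → C(4,5) = 0; no violinists → C(6,5) = 6.
Both groups omitted at once is impossible, so 252 − 6 = 246.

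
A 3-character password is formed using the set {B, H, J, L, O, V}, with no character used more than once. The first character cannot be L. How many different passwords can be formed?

100

The first character has 6−1 = 5 choices (anything except L).
The remaining 2 characters are filled from the other 5 symbols without repetition: 5 × 4 = 20.
Total: 5 × 20 = 100.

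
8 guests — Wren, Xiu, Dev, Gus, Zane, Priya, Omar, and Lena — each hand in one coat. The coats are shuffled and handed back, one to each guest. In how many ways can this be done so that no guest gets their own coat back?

This is the derangement count D_8: permutations of 8 items with no fixed point.
By inclusion–exclusion this is Σ_{j=0}^{8} (−1)^j C(8,j)·(8−j)!.
Computing: 40320 − 40320 + 20160 − 6720 + 1680 − 336 + 56 − 8 + 1 = 14833.

14833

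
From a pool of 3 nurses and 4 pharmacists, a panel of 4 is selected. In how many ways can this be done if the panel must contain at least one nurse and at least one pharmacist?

34

With no constraint there are C(7,4) = 35 possible selections.
Selections missing a whole group: no nurses → C(4,4) = 1; no pharmacists → C(3,4) = 0.
Both groups omitted at once is impossible, so 35 − 1 = 34.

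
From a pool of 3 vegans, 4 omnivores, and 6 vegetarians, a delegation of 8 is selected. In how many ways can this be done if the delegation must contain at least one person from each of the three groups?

With no constraint there are C(13,8) = 1287 possible selections.
Selections missing a whole group: no vegans → C(10,8) = 45; no omnivores → C(9,8) = 9; no vegetarians → C(7,8) = 0.
Add back selections omitting two groups (i.e. drawn from a single group): C(3,8) + C(4,8) + C(6,8) = 0.
By inclusion–exclusion: 1287 − 54 + 0 = 1233.

1233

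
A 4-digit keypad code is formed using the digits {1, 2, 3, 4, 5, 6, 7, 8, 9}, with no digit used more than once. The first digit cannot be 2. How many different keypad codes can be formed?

2688

The first digit has 9−1 = 8 choices (anything except 2).
The remaining 3 digits are filled from the other 8 symbols without repetition: 8 × 7 × 6 = 336.
Total: 8 × 336 = 2688.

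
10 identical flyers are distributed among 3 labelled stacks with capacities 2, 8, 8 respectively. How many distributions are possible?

Without the upper bounds there are C(12,2) = 66 ways to split 10 among 3 stacks.
Subtract solutions that violate a single cap (substitute x_i' = x_i − (cap_i+1)): x_1 ≥ 3 gives C(9,2) = 36; x_2 ≥ 9 gives C(3,2) = 3; x_3 ≥ 9 gives C(3,2) = 3. Together 42.
No two caps can be exceeded simultaneously, so the pair terms are all 0.
By inclusion–exclusion the count is 66 − 42 + 0 = 24.

24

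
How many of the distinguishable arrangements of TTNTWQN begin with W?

60

With the first slot taken by W, it remains to arrange the other 6 letters (TTNTQN).
Those 6 letters have N appearing twice and T appearing 3 times, giving (6)!/(3!·2!) = 60.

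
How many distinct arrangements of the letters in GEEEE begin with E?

With the first slot taken by E, it remains to arrange the other 4 letters (GEEE).
Those 4 letters have E appearing 3 times, giving (4)!/(3!) = 4.

4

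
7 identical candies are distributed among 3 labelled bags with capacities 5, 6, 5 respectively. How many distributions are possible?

By stars and bars, unrestricted non-negative solutions to x_1+…+x_3 = 7 number C(7+2,2) = 36.
Subtract solutions that violate a single cap (substitute x_i' = x_i − (cap_i+1)): x_1 ≥ 6 gives C(3,2) = 3; x_2 ≥ 7 gives C(2,2) = 1; x_3 ≥ 6 gives C(3,2) = 3. Together 7.
No two caps can be exceeded simultaneously, so the pair terms are all 0.
By inclusion–exclusion the count is 36 − 7 + 0 = 29.

29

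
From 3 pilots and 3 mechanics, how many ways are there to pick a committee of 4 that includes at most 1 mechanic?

Split by how many mechanics are chosen (0 through 1).
Sum: C(3,0)·C(3,4) + C(3,1)·C(3,3) = 0 + 3 = 3.

3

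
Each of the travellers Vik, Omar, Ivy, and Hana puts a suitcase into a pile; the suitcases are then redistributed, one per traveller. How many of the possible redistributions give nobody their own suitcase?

Count assignments avoiding every fixed point. For any j of the 4 travellers fixed to their own suitcase, the other 4−j can be arranged in (4−j)! ways.
By inclusion–exclusion this is Σ_{j=0}^{4} (−1)^j C(4,j)·(4−j)!.
Computing: 24 − 24 + 12 − 4 + 1 = 9.

9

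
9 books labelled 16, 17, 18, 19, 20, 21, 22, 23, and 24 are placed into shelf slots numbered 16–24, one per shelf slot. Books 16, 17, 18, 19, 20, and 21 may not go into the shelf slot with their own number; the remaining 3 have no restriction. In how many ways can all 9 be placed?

183822

Let Aᵢ (for 16 ≤ i ≤ 21) be the placements that put book i in its forbidden shelf slot. Any j of these fix j positions, leaving (9−j)! ways to fill the rest, and there are C(6,j) ways to pick which j.
By inclusion–exclusion, the number of valid placements is Σ_{j=0}^{6} (−1)^j C(6,j)·(9−j)!.
Computing: 362880 − 241920 + 75600 − 14400 + 1800 − 144 + 6 = 183822.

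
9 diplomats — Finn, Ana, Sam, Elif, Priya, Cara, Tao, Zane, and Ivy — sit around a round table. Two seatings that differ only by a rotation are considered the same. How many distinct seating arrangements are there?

Seat Finn anywhere (absorbing the rotational symmetry), then permute the other 8: (8)! = 40320.

40320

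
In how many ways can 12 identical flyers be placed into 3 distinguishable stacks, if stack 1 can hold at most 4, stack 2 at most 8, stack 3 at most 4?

By stars and bars, unrestricted non-negative solutions to x_1+…+x_3 = 12 number C(12+2,2) = 91.
Subtract solutions that violate a single cap (substitute x_i' = x_i − (cap_i+1)): x_1 ≥ 5 gives C(9,2) = 36; x_2 ≥ 9 gives C(5,2) = 10; x_3 ≥ 5 gives C(9,2) = 36. Together 82.
Add back pairs where two caps are both exceeded: 0 + 6 + 0 = 6.
By inclusion–exclusion the count is 91 − 82 + 6 = 15.

15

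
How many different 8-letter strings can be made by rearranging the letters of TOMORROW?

The 8 letters of TOMORROW have repeats: O appearing 3 times and R appearing twice.
Dividing 8! = 40320 by 3!·2! = 12 for the repeated letters gives 3360.

3360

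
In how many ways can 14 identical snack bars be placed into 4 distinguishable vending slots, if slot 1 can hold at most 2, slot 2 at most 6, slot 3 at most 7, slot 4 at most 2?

Without the upper bounds there are C(17,3) = 680 ways to split 14 among 4 vending slots.
Subtract solutions that violate a single cap (substitute x_i' = x_i − (cap_i+1)): x_1 ≥ 3 gives C(14,3) = 364; x_2 ≥ 7 gives C(10,3) = 120; x_3 ≥ 8 gives C(9,3) = 84; x_4 ≥ 3 gives C(14,3) = 364. Together 932.
Add back pairs where two caps are both exceeded: 35 + 20 + 165 + 0 + 35 + 20 = 275.
Subtract triples: 0 + 4 + 1 + 0 = 5.
By inclusion–exclusion the count is 680 − 932 + 275 − 5 = 18.

18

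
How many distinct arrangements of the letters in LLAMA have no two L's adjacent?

18

Total arrangements of LLAMA: 5!/(2!·2!) = 30.
If the two L's are adjacent, glue them into one block, leaving 4 items to arrange: (4)!/(2!) = 12 ways.
Subtracting, 30 − 12 = 18 arrangements keep the L's apart.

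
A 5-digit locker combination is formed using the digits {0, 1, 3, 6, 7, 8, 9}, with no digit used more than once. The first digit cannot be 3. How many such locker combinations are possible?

2160

The first digit has 7−1 = 6 choices (anything except 3).
The remaining 4 digits are filled from the other 6 symbols without repetition: 6 × 5 × 4 × 3 = 360.
Total: 6 × 360 = 2160.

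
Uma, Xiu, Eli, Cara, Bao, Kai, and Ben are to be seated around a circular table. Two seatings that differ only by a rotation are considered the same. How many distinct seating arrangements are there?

720

Seat Uma anywhere (absorbing the rotational symmetry), then permute the other 6: (6)! = 720.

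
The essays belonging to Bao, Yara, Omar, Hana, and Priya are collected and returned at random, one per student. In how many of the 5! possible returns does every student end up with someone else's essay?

44

Let Aᵢ be the assignments in which student i gets their own essay. We want the size of the complement of A₁∪…∪A_5.
By inclusion–exclusion this is Σ_{j=0}^{5} (−1)^j C(5,j)·(5−j)!.
Computing: 120 − 120 + 60 − 20 + 5 − 1 = 44.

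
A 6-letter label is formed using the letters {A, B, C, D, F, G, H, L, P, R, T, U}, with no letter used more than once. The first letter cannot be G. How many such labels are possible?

The first letter has 12−1 = 11 choices (anything except G).
The remaining 5 letters are filled from the other 11 symbols without repetition: 11 × 10 × 9 × 8 × 7 = 55440.
Total: 11 × 55440 = 609840.

609840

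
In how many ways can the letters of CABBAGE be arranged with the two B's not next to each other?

900

Total arrangements of CABBAGE: 7!/(2!·2!) = 1260.
If the two B's are adjacent, glue them into one block, leaving 6 items to arrange: (6)!/(2!) = 360 ways.
Hence 1260 − 360 = 900.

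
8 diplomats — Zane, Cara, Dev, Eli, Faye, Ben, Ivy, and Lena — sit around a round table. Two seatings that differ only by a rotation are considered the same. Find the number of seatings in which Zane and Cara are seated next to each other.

Glue Zane and Cara into a block (2 internal orders). Seating 7 units around a circle gives (6)! arrangements.
So 2 × (6)! = 2 × 720 = 1440.

1440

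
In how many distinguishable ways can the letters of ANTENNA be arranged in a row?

Letter multiplicities in ANTENNA: A×2, E×1, N×3, T×1.
Dividing 7! = 5040 by 3!·2! = 12 for the repeated letters gives 420.

420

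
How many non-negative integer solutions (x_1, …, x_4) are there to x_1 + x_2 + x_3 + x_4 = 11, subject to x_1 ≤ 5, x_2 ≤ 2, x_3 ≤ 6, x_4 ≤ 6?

91

By stars and bars, unrestricted non-negative solutions to x_1+…+x_4 = 11 number C(11+3,3) = 364.
Subtract solutions that violate a single cap (substitute x_i' = x_i − (cap_i+1)): x_1 ≥ 6 gives C(8,3) = 56; x_2 ≥ 3 gives C(11,3) = 165; x_3 ≥ 7 gives C(7,3) = 35; x_4 ≥ 7 gives C(7,3) = 35. Together 291.
Add back pairs where two caps are both exceeded: 10 + 0 + 0 + 4 + 4 + 0 = 18.
By inclusion–exclusion the count is 364 − 291 + 18 = 91.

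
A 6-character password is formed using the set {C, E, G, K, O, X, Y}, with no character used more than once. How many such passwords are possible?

5040

This is a permutation of 6 out of 7: P(7,6) = 7!/1!.
That product is 7 × 6 × 5 × 4 × 3 × 2 = 5040.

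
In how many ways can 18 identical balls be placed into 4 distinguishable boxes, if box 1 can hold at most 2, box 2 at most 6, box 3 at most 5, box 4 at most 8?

Without the upper bounds there are C(21,3) = 1330 ways to split 18 among 4 boxes.
Subtract solutions that violate a single cap (substitute x_i' = x_i − (cap_i+1)): x_1 ≥ 3 gives C(18,3) = 816; x_2 ≥ 7 gives C(14,3) = 364; x_3 ≥ 6 gives C(15,3) = 455; x_4 ≥ 9 gives C(12,3) = 220. Together 1855.
Add back pairs where two caps are both exceeded: 165 + 220 + 84 + 56 + 10 + 20 = 555.
Subtract triples: 10 + 0 + 1 + 0 = 11.
By inclusion–exclusion the count is 1330 − 1855 + 555 − 11 = 19.

19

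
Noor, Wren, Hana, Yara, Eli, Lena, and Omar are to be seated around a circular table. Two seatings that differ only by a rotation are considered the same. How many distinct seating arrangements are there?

720

Fix one person's seat to break rotational symmetry; the remaining 6 people can be arranged in (6)! = 720 ways.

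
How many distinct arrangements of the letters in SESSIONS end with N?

210

With the last slot taken by N, it remains to arrange the other 7 letters (SESSIOS).
Those 7 letters have S appearing 4 times, giving (7)!/(4!) = 210.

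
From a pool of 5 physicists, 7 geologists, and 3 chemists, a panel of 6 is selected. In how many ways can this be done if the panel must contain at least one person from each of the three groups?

With no constraint there are C(15,6) = 5005 possible selections.
Selections missing a whole group: no physicists → C(10,6) = 210; no geologists → C(8,6) = 28; no chemists → C(12,6) = 924.
Add back selections omitting two groups (i.e. drawn from a single group): C(5,6) + C(7,6) + C(3,6) = 7.
By inclusion–exclusion: 5005 − 1162 + 7 = 3850.

3850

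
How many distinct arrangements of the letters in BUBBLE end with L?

Fix L in the last position and arrange the remaining 5 letters.
Those 5 letters have B appearing 3 times, giving (5)!/(3!) = 20.

20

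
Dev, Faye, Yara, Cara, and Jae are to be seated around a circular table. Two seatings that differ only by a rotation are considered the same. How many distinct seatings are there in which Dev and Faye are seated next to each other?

12

Treat {Dev, Faye} as one unit (2 internal orders) and seat the resulting 4 units around the table: (3)! circular arrangements.
So 2 × (3)! = 2 × 6 = 12.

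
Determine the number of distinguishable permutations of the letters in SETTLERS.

SETTLERS has 8 letters with E appearing twice, S appearing twice, and T appearing twice.
The number of distinct arrangements is 8!/(2!·2!·2!) = 40320/8 = 5040.

5040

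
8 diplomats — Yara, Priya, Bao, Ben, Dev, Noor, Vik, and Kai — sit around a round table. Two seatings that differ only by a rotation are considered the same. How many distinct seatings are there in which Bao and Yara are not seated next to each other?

3600

Without the restriction there are (7)! = 5040 seatings.
Seatings with Bao beside Yara: treat them as a block with 2 internal orders, giving 2 × (6)! = 1440.
Subtracting, 5040 − 1440 = 3600.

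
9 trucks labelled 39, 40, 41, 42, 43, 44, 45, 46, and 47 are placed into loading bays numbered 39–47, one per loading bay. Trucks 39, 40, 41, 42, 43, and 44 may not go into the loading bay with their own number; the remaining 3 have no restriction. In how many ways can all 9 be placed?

Let Aᵢ (for 39 ≤ i ≤ 44) be the placements that put truck i in its forbidden loading bay. Any j of these fix j positions, leaving (9−j)! ways to fill the rest, and there are C(6,j) ways to pick which j.
By inclusion–exclusion, the number of valid placements is Σ_{j=0}^{6} (−1)^j C(6,j)·(9−j)!.
Computing: 362880 − 241920 + 75600 − 14400 + 1800 − 144 + 6 = 183822.

183822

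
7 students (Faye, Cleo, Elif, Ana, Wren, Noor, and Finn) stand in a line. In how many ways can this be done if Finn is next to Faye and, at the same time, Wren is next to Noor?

480

Treat {Finn,Faye} as one block (2 orders) and {Wren,Noor} as another (2 orders).
That leaves 5 units to arrange: 2 × 2 × 5! = 4 × 120 = 480.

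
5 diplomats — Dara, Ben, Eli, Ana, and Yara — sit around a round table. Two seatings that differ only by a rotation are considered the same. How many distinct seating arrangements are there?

24

Seat Dara anywhere (absorbing the rotational symmetry), then permute the other 4: (4)! = 24.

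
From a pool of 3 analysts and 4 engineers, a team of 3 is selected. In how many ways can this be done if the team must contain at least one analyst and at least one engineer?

Total 3-person selections from all 7: C(7,3) = 35.
Selections missing a whole group: no analysts → C(4,3) = 4; no engineers → C(3,3) = 1.
Both groups omitted at once is impossible, so 35 − 5 = 30.

30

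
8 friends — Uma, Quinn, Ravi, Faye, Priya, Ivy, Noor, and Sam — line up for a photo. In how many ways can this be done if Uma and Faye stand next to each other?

10080

Place the 6 others and the Uma-Faye pair as 7 objects in a line; the pair has 2 internal arrangements.
That gives 2 × 7! = 2 × 5040 = 10080.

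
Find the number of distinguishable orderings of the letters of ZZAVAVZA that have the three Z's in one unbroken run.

Treat the 3 copies of Z as a single block. The multiset to arrange is then {ZZZ, A, A, A, V, V}, 6 items in all.
That gives (6)!/(3!·2!) = 60 arrangements.

60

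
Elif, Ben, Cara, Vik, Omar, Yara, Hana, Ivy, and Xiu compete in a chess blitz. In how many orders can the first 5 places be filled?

15120

This is an ordered selection of 5 from 9: P(9,5).
That gives 9 × 8 × 7 × 6 × 5 = 15120.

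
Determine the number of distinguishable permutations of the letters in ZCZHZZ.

ZCZHZZ has 6 letters with Z appearing 4 times.
Dividing 6! = 720 by 4! = 24 for the repeated letters gives 30.

30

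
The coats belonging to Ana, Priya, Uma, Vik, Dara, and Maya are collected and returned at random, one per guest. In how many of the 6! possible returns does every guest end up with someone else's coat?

265

Let Aᵢ be the assignments in which guest i gets their own coat. We want the size of the complement of A₁∪…∪A_6.
By inclusion–exclusion this is Σ_{j=0}^{6} (−1)^j C(6,j)·(6−j)!.
Computing: 720 − 720 + 360 − 120 + 30 − 6 + 1 = 265.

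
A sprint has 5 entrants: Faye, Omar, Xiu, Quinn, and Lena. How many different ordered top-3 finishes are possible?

This is an ordered selection of 3 from 5: P(5,3).
That gives 5 × 4 × 3 = 60.

60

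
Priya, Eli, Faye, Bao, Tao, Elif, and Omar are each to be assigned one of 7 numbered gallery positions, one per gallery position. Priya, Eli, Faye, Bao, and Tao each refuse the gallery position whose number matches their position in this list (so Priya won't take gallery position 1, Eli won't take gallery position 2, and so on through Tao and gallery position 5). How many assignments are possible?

2428

Let Aᵢ (for 1 ≤ i ≤ 5) be the placements that put person i in their forbidden gallery position. Any j of these fix j positions, leaving (7−j)! ways to fill the rest, and there are C(5,j) ways to pick which j.
By inclusion–exclusion, the number of valid placements is Σ_{j=0}^{5} (−1)^j C(5,j)·(7−j)!.
Computing: 5040 − 3600 + 1200 − 240 + 30 − 2 = 2428.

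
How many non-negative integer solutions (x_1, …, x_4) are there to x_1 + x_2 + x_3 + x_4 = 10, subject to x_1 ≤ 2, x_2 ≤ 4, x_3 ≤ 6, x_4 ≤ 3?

41

By stars and bars, unrestricted non-negative solutions to x_1+…+x_4 = 10 number C(10+3,3) = 286.
Subtract solutions that violate a single cap (substitute x_i' = x_i − (cap_i+1)): x_1 ≥ 3 gives C(10,3) = 120; x_2 ≥ 5 gives C(8,3) = 56; x_3 ≥ 7 gives C(6,3) = 20; x_4 ≥ 4 gives C(9,3) = 84. Together 280.
Add back pairs where two caps are both exceeded: 10 + 1 + 20 + 0 + 4 + 0 = 35.
By inclusion–exclusion the count is 286 − 280 + 35 = 41.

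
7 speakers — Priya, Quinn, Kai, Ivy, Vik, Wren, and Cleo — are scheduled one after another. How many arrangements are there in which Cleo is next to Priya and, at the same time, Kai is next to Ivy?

480

Treat {Cleo,Priya} as one block (2 orders) and {Kai,Ivy} as another (2 orders).
That leaves 5 units to arrange: 2 × 2 × 5! = 4 × 120 = 480.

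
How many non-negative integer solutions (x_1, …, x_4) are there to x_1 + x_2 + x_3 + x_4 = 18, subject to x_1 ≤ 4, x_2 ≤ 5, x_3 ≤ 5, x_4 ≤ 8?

Without the upper bounds there are C(21,3) = 1330 ways to split 18 among 4 variables.
Subtract solutions that violate a single cap (substitute x_i' = x_i − (cap_i+1)): x_1 ≥ 5 gives C(16,3) = 560; x_2 ≥ 6 gives C(15,3) = 455; x_3 ≥ 6 gives C(15,3) = 455; x_4 ≥ 9 gives C(12,3) = 220. Together 1690.
Add back pairs where two caps are both exceeded: 120 + 120 + 35 + 84 + 20 + 20 = 399.
Subtract triples: 4 + 0 + 0 + 0 = 4.
By inclusion–exclusion the count is 1330 − 1690 + 399 − 4 = 35.

35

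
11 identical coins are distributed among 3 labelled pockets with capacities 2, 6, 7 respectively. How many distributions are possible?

12

By stars and bars, unrestricted non-negative solutions to x_1+…+x_3 = 11 number C(11+2,2) = 78.
Subtract solutions that violate a single cap (substitute x_i' = x_i − (cap_i+1)): x_1 ≥ 3 gives C(10,2) = 45; x_2 ≥ 7 gives C(6,2) = 15; x_3 ≥ 8 gives C(5,2) = 10. Together 70.
Add back pairs where two caps are both exceeded: 3 + 1 + 0 = 4.
By inclusion–exclusion the count is 78 − 70 + 4 = 12.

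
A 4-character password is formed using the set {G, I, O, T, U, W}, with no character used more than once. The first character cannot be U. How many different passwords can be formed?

300

The first character has 6−1 = 5 choices (anything except U).
The remaining 3 characters are filled from the other 5 symbols without repetition: 5 × 4 × 3 = 60.
Total: 5 × 60 = 300.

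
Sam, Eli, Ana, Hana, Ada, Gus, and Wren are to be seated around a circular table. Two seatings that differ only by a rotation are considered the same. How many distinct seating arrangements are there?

Fix one person's seat to break rotational symmetry; the remaining 6 people can be arranged in (6)! = 720 ways.

720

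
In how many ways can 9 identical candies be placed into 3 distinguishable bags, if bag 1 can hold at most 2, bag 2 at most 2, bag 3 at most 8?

By stars and bars, unrestricted non-negative solutions to x_1+…+x_3 = 9 number C(9+2,2) = 55.
Subtract solutions that violate a single cap (substitute x_i' = x_i − (cap_i+1)): x_1 ≥ 3 gives C(8,2) = 28; x_2 ≥ 3 gives C(8,2) = 28; x_3 ≥ 9 gives C(2,2) = 1. Together 57.
Add back pairs where two caps are both exceeded: 10 + 0 + 0 = 10.
By inclusion–exclusion the count is 55 − 57 + 10 = 8.

8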